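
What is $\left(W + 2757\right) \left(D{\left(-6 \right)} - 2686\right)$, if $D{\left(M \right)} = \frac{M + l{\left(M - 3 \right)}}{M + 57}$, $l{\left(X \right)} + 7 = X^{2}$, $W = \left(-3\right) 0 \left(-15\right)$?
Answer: $-7401626$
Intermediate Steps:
$W = 0$ ($W = 0 \left(-15\right) = 0$)
$l{\left(X \right)} = -7 + X^{2}$
$D{\left(M \right)} = \frac{-7 + M + \left(-3 + M\right)^{2}}{57 + M}$ ($D{\left(M \right)} = \frac{M + \left(-7 + \left(M - 3\right)^{2}\right)}{M + 57} = \frac{M + \left(-7 + \left(-3 + M\right)^{2}\right)}{57 + M} = \frac{-7 + M + \left(-3 + M\right)^{2}}{57 + M}$)
$\left(W + 2757\right) \left(D{\left(-6 \right)} - 2686\right) = \left(0 + 2757\right) \left(\frac{-7 - 6 + \left(-3 - 6\right)^{2}}{57 - 6} - 2686\right) = 2757 \left(\frac{-7 - 6 + \left(-9\right)^{2}}{51} - 2686\right) = 2757 \left(\frac{-7 - 6 + 81}{51} - 2686\right) = 2757 \left(\frac{1}{51} \cdot 68 - 2686\right) = 2757 \left(\frac{4}{3} - 2686\right) = 2757 \left(- \frac{8054}{3}\right) = -7401626$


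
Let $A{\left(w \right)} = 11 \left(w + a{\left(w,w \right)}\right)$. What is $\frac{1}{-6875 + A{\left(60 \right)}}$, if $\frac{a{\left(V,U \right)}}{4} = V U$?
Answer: $\frac{1}{152185} \approx 6.5709 \cdot 10^{-6}$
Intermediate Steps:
$a{\left(V,U \right)} = 4 U V$ ($a{\left(V,U \right)} = 4 V U = 4 U V$)
$A{\left(w \right)} = 11 w + 44 w^{2}$ ($A{\left(w \right)} = 11 \left(w + 4 w w\right) = 11 \left(w + 4 w^{2}\right) = 11 w + 44 w^{2}$)
$\frac{1}{-6875 + A{\left(60 \right)}} = \frac{1}{-6875 + 11 \cdot 60 \left(1 + 4 \cdot 60\right)} = \frac{1}{-6875 + 11 \cdot 60 \left(1 + 240\right)} = \frac{1}{-6875 + 11 \cdot 60 \cdot 241} = \frac{1}{-6875 + 159060} = \frac{1}{152185}$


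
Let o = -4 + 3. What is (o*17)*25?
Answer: -425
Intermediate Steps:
o = -1
(o*17)*25 = -1*17*25 = -17*25 = -425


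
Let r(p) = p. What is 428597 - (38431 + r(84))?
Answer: 390082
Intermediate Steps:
428597 - (38431 + r(84)) = 428597 - (38431 + 84) = 428597 - 1*38515 = 428597 - 38515 = 390082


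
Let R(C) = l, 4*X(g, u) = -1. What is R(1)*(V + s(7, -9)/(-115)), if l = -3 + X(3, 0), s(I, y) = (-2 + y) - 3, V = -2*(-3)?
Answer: -2288/115 ≈ -19.896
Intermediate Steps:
X(g, u) = -¼ (X(g, u) = (¼)*(-1) = -¼)
V = 6
s(I, y) = -5 + y
l = -13/4 (l = -3 - ¼ = -13/4 ≈ -3.2500)
R(C) = -13/4
R(1)*(V + s(7, -9)/(-115)) = -13*(6 + (-5 - 9)/(-115))/4 = -13*(6 - 14*(-1/115))/4 = -13*(6 + 14/115)/4 = -13/4*704/115 = -2288/115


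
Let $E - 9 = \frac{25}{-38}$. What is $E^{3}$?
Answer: $\frac{31855013}{54872} \approx 580.53$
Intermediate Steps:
$E = \frac{317}{38}$ ($E = 9 + \frac{25}{-38} = 9 + 25 \left(- \frac{1}{38}\right) = 9 - \frac{25}{38} = \frac{317}{38} \approx 8.3421$)
$E^{3} = \left(\frac{317}{38}\right)^{3} = \frac{31855013}{54872}$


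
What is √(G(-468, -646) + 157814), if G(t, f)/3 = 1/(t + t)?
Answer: √3840561426/156 ≈ 397.26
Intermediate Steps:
G(t, f) = 3/(2*t) (G(t, f) = 3/(t + t) = 3/((2*t)) = 3*(1/(2*t)) = 3/(2*t))
√(G(-468, -646) + 157814) = √((3/2)/(-468) + 157814) = √((3/2)*(-1/468) + 157814) = √(-1/312 + 157814) = √(49237967/312) = √3840561426/156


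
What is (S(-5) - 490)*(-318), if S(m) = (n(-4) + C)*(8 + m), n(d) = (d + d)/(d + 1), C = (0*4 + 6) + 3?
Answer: 144690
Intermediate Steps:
C = 9 (C = (0 + 6) + 3 = 6 + 3 = 9)
n(d) = 2*d/(1 + d) (n(d) = (2*d)/(1 + d) = 2*d/(1 + d))
S(m) = 280/3 + 35*m/3 (S(m) = (2*(-4)/(1 - 4) + 9)*(8 + m) = (2*(-4)/(-3) + 9)*(8 + m) = (2*(-4)*(-⅓) + 9)*(8 + m) = (8/3 + 9)*(8 + m) = 35*(8 + m)/3 = 280/3 + 35*m/3)
(S(-5) - 490)*(-318) = ((280/3 + (35/3)*(-5)) - 490)*(-318) = ((280/3 - 175/3) - 490)*(-318) = (35 - 490)*(-318) = -455*(-318) = 144690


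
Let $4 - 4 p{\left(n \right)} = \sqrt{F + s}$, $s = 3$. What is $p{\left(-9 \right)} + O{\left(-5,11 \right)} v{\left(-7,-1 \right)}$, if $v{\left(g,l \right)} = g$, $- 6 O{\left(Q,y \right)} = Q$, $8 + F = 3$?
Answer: $- \frac{29}{6} - \frac{i \sqrt{2}}{4} \approx -4.8333 - 0.35355 i$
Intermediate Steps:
$F = -5$ ($F = -8 + 3 = -5$)
$O{\left(Q,y \right)} = - \frac{Q}{6}$
$p{\left(n \right)} = 1 - \frac{i \sqrt{2}}{4}$ ($p{\left(n \right)} = 1 - \frac{\sqrt{-5 + 3}}{4} = 1 - \frac{\sqrt{-2}}{4} = 1 - \frac{i \sqrt{2}}{4}$)
$p{\left(-9 \right)} + O{\left(-5,11 \right)} v{\left(-7,-1 \right)} = \left(1 - \frac{i \sqrt{2}}{4}\right) + \left(- \frac{1}{6}\right) \left(-5\right) \left(-7\right) = \left(1 - \frac{i \sqrt{2}}{4}\right) + \frac{5}{6} \left(-7\right) = \left(1 - \frac{i \sqrt{2}}{4}\right) - \frac{35}{6} = - \frac{29}{6} - \frac{i \sqrt{2}}{4}$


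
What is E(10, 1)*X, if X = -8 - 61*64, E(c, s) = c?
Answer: -39120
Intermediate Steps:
X = -3912 (X = -8 - 3904 = -3912)
E(10, 1)*X = 10*(-3912) = -39120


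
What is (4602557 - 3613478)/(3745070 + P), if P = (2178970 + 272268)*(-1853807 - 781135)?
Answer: -989079/6458866213126 ≈ -1.5314e-7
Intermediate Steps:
P = -6458869958196 (P = 2451238*(-2634942) = -6458869958196)
(4602557 - 3613478)/(3745070 + P) = (4602557 - 3613478)/(3745070 - 6458869958196) = 989079/(-6458866213126) = 989079*(-1/6458866213126) = -989079/6458866213126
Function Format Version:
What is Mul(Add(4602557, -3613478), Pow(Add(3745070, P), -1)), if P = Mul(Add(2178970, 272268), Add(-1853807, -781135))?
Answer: Rational(-989079, 6458866213126) ≈ -1.5314e-7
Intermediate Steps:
P = -6458869958196 (P = Mul(2451238, -2634942) = -6458869958196)
Mul(Add(4602557, -3613478), Pow(Add(3745070, P), -1)) = Mul(Add(4602557, -3613478), Pow(Add(3745070, -6458869958196), -1)) = Mul(989079, Pow(-6458866213126, -1)) = Mul(989079, Rational(-1, 6458866213126)) = Rational(-989079, 6458866213126)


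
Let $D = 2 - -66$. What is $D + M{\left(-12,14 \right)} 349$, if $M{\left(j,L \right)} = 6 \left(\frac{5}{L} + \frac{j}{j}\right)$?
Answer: $\frac{20369}{7} \approx 2909.9$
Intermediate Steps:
$M{\left(j,L \right)} = 6 + \frac{30}{L}$ ($M{\left(j,L \right)} = 6 \left(\frac{5}{L} + 1\right) = 6 \left(1 + \frac{5}{L}\right) = 6 + \frac{30}{L}$)
$D = 68$ ($D = 2 + 66 = 68$)
$D + M{\left(-12,14 \right)} 349 = 68 + \left(6 + \frac{30}{14}\right) 349 = 68 + \left(6 + 30 \cdot \frac{1}{14}\right) 349 = 68 + \left(6 + \frac{15}{7}\right) 349 = 68 + \frac{57}{7} \cdot 349 = 68 + \frac{19893}{7} = \frac{20369}{7}$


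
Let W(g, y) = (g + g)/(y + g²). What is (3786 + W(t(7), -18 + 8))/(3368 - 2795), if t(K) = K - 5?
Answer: 11356/1719 ≈ 6.6062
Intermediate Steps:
t(K) = -5 + K
W(g, y) = 2*g/(y + g²) (W(g, y) = (2*g)/(y + g²) = 2*g/(y + g²))
(3786 + W(t(7), -18 + 8))/(3368 - 2795) = (3786 + 2*(-5 + 7)/((-18 + 8) + (-5 + 7)²))/(3368 - 2795) = (3786 + 2*2/(-10 + 2²))/573 = (3786 + 2*2/(-10 + 4))*(1/573) = (3786 + 2*2/(-6))*(1/573) = (3786 + 2*2*(-⅙))*(1/573) = (3786 - ⅔)*(1/573) = (11356/3)*(1/573) = 11356/1719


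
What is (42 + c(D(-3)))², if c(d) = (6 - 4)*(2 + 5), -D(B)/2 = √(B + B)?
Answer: 3136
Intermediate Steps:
D(B) = -2*√2*√B (D(B) = -2*√(B + B) = -2*√2*√B)
c(d) = 14 (c(d) = 2*7 = 14)
(42 + c(D(-3)))² = (42 + 14)² = 56² = 3136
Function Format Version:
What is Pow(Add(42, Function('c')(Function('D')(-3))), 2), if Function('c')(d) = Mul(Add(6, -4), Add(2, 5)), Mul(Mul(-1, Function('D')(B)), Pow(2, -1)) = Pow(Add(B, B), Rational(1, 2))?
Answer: 3136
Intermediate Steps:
Function('D')(B) = Mul(-2, Pow(2, Rational(1, 2)), Pow(B, Rational(1, 2))) (Function('D')(B) = Mul(-2, Pow(Add(B, B), Rational(1, 2))) = Mul(-2, Pow(Mul(2, B), Rational(1, 2))) = Mul(-2, Mul(Pow(2, Rational(1, 2)), Pow(B, Rational(1, 2)))) = Mul(-2, Pow(2, Rational(1, 2)), Pow(B, Rational(1, 2))))
Function('c')(d) = 14 (Function('c')(d) = Mul(2, 7) = 14)
Pow(Add(42, Function('c')(Function('D')(-3))), 2) = Pow(Add(42, 14), 2) = Pow(56, 2) = 3136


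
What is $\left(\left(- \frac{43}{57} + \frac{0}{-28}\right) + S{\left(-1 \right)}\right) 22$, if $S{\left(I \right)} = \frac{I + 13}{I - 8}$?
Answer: $- \frac{2618}{57} \approx -45.93$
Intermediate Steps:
$S{\left(I \right)} = \frac{13 + I}{-8 + I}$
$\left(\left(- \frac{43}{57} + \frac{0}{-28}\right) + S{\left(-1 \right)}\right) 22 = \left(\left(- \frac{43}{57} + \frac{0}{-28}\right) + \frac{13 - 1}{-8 - 1}\right) 22 = \left(\left(\left(-43\right) \frac{1}{57} + 0 \left(- \frac{1}{28}\right)\right) + \frac{1}{-9} \cdot 12\right) 22 = \left(\left(- \frac{43}{57} + 0\right) - \frac{4}{3}\right) 22 = \left(- \frac{43}{57} - \frac{4}{3}\right) 22 = \left(- \frac{119}{57}\right) 22 = - \frac{2618}{57}$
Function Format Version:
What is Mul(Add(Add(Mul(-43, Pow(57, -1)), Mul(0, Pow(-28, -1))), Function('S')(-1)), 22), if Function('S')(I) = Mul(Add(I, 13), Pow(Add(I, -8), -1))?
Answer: Rational(-2618, 57) ≈ -45.930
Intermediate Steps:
Function('S')(I) = Mul(Pow(Add(-8, I), -1), Add(13, I)) (Function('S')(I) = Mul(Add(13, I), Pow(Add(-8, I), -1)) = Mul(Pow(Add(-8, I), -1), Add(13, I)))
Mul(Add(Add(Mul(-43, Pow(57, -1)), Mul(0, Pow(-28, -1))), Function('S')(-1)), 22) = Mul(Add(Add(Mul(-43, Pow(57, -1)), Mul(0, Pow(-28, -1))), Mul(Pow(Add(-8, -1), -1), Add(13, -1))), 22) = Mul(Add(Add(Mul(-43, Rational(1, 57)), Mul(0, Rational(-1, 28))), Mul(Pow(-9, -1), 12)), 22) = Mul(Add(Add(Rational(-43, 57), 0), Mul(Rational(-1, 9), 12)), 22) = Mul(Add(Rational(-43, 57), Rational(-4, 3)), 22) = Mul(Rational(-119, 57), 22) = Rational(-2618, 57)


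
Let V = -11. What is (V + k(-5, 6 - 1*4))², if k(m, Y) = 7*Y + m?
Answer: 4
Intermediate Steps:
k(m, Y) = m + 7*Y
(V + k(-5, 6 - 1*4))² = (-11 + (-5 + 7*(6 - 1*4)))² = (-11 + (-5 + 7*(6 - 4)))² = (-11 + (-5 + 7*2))² = (-11 + (-5 + 14))² = (-11 + 9)² = (-2)² = 4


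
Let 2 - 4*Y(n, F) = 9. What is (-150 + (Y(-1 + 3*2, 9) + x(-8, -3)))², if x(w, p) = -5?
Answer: 393129/16 ≈ 24571.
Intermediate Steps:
Y(n, F) = -7/4 (Y(n, F) = ½ - ¼*9 = ½ - 9/4 = -7/4)
(-150 + (Y(-1 + 3*2, 9) + x(-8, -3)))² = (-150 + (-7/4 - 5))² = (-150 - 27/4)² = (-627/4)² = 393129/16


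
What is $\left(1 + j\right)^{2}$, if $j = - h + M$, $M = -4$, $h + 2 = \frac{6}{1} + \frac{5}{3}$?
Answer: $\frac{676}{9} \approx 75.111$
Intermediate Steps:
$h = \frac{17}{3}$ ($h = -2 + \left(\frac{6}{1} + \frac{5}{3}\right) = -2 + \left(6 \cdot 1 + 5 \cdot \frac{1}{3}\right) = -2 + \left(6 + \frac{5}{3}\right) = -2 + \frac{23}{3} = \frac{17}{3} \approx 5.6667$)
$j = - \frac{29}{3}$ ($j = \left(-1\right) \frac{17}{3} - 4 = - \frac{17}{3} - 4 = - \frac{29}{3} \approx -9.6667$)
$\left(1 + j\right)^{2} = \left(1 - \frac{29}{3}\right)^{2} = \left(- \frac{26}{3}\right)^{2} = \frac{676}{9}$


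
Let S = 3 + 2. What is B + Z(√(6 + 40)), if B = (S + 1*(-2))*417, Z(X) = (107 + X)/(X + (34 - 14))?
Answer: 74158/59 - 29*√46/118 ≈ 1255.2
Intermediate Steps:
S = 5
Z(X) = (107 + X)/(20 + X) (Z(X) = (107 + X)/(X + 20) = (107 + X)/(20 + X))
B = 1251 (B = (5 + 1*(-2))*417 = (5 - 2)*417 = 3*417 = 1251)
B + Z(√(6 + 40)) = 1251 + (107 + √(6 + 40))/(20 + √(6 + 40)) = 1251 + (107 + √46)/(20 + √46)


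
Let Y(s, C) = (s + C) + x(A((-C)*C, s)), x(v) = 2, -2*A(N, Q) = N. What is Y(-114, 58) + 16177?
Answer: 16123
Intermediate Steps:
A(N, Q) = -N/2
Y(s, C) = 2 + C + s (Y(s, C) = (s + C) + 2 = (C + s) + 2 = 2 + C + s)
Y(-114, 58) + 16177 = (2 + 58 - 114) + 16177 = -54 + 16177 = 16123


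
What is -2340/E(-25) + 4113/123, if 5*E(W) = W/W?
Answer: -478329/41 ≈ -11667.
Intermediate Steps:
E(W) = ⅕ (E(W) = (W/W)/5 = (⅕)*1 = ⅕)
-2340/E(-25) + 4113/123 = -2340/⅕ + 4113/123 = -2340*5 + 4113*(1/123) = -11700 + 1371/41 = -478329/41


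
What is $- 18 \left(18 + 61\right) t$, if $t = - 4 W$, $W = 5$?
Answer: $28440$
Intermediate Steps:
$t = -20$ ($t = \left(-4\right) 5 = -20$)
$- 18 \left(18 + 61\right) t = - 18 \left(18 + 61\right) \left(-20\right) = \left(-18\right) 79 \left(-20\right) = \left(-1422\right) \left(-20\right) = 28440$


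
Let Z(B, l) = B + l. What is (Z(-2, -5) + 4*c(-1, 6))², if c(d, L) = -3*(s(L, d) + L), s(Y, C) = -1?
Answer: 4489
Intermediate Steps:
c(d, L) = 3 - 3*L (c(d, L) = -3*(-1 + L) = 3 - 3*L)
(Z(-2, -5) + 4*c(-1, 6))² = ((-2 - 5) + 4*(3 - 3*6))² = (-7 + 4*(3 - 18))² = (-7 + 4*(-15))² = (-7 - 60)² = (-67)² = 4489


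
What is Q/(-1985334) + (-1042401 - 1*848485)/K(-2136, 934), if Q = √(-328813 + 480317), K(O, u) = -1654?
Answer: 945443/827 - 2*√9469/992667 ≈ 1143.2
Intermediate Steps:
Q = 4*√9469 (Q = √151504 = 4*√9469 ≈ 389.24)
Q/(-1985334) + (-1042401 - 1*848485)/K(-2136, 934) = (4*√9469)/(-1985334) + (-1042401 - 1*848485)/(-1654) = (4*√9469)*(-1/1985334) + (-1042401 - 848485)*(-1/1654) = -2*√9469/992667 - 1890886*(-1/1654) = -2*√9469/992667 + 945443/827 = 945443/827 - 2*√9469/992667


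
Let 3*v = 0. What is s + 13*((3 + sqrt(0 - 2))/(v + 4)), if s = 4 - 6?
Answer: 31/4 + 13*I*sqrt(2)/4 ≈ 7.75 + 4.5962*I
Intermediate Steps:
v = 0 (v = (1/3)*0 = 0)
s = -2
s + 13*((3 + sqrt(0 - 2))/(v + 4)) = -2 + 13*((3 + sqrt(0 - 2))/(0 + 4)) = -2 + 13*((3 + sqrt(-2))/4) = -2 + 13*((3 + I*sqrt(2))*(1/4)) = -2 + 13*(3/4 + I*sqrt(2)/4) = -2 + (39/4 + 13*I*sqrt(2)/4) = 31/4 + 13*I*sqrt(2)/4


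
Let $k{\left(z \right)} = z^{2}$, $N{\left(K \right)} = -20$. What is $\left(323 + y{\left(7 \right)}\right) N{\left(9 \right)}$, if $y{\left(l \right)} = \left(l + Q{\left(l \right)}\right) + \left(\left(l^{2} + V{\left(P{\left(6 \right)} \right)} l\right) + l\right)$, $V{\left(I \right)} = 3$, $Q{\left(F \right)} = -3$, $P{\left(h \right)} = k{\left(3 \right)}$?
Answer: $-8080$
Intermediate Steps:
$P{\left(h \right)} = 9$ ($P{\left(h \right)} = 3^{2} = 9$)
$y{\left(l \right)} = -3 + l^{2} + 5 l$ ($y{\left(l \right)} = \left(l - 3\right) + \left(\left(l^{2} + 3 l\right) + l\right) = \left(-3 + l\right) + \left(l^{2} + 4 l\right) = -3 + l^{2} + 5 l$)
$\left(323 + y{\left(7 \right)}\right) N{\left(9 \right)} = \left(323 + \left(-3 + 7^{2} + 5 \cdot 7\right)\right) \left(-20\right) = \left(323 + \left(-3 + 49 + 35\right)\right) \left(-20\right) = \left(323 + 81\right) \left(-20\right) = 404 \left(-20\right) = -8080$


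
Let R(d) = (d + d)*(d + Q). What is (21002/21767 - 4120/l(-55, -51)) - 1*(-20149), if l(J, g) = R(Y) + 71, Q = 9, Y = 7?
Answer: 25859716807/1284253 ≈ 20136.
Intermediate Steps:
R(d) = 2*d*(9 + d) (R(d) = (d + d)*(d + 9) = (2*d)*(9 + d) = 2*d*(9 + d))
l(J, g) = 295 (l(J, g) = 2*7*(9 + 7) + 71 = 2*7*16 + 71 = 224 + 71 = 295)
(21002/21767 - 4120/l(-55, -51)) - 1*(-20149) = (21002/21767 - 4120/295) - 1*(-20149) = (21002*(1/21767) - 4120*1/295) + 20149 = (21002/21767 - 824/59) + 20149 = -16696890/1284253 + 20149 = 25859716807/1284253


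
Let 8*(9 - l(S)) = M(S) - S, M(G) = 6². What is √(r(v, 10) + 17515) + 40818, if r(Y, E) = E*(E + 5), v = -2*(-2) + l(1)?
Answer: 40818 + √17665 ≈ 40951.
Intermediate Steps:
M(G) = 36
l(S) = 9/2 + S/8 (l(S) = 9 - (36 - S)/8 = 9 + (-9/2 + S/8) = 9/2 + S/8)
v = 69/8 (v = -2*(-2) + (9/2 + (⅛)*1) = 4 + (9/2 + ⅛) = 4 + 37/8 = 69/8 ≈ 8.6250)
r(Y, E) = E*(5 + E)
√(r(v, 10) + 17515) + 40818 = √(10*(5 + 10) + 17515) + 40818 = √(10*15 + 17515) + 40818 = √(150 + 17515) + 40818 = √17665 + 40818 = 40818 + √17665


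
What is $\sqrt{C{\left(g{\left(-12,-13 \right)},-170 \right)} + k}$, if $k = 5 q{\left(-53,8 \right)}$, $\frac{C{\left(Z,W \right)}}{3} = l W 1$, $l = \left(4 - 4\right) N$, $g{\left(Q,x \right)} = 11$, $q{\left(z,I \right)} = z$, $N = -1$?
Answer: $i \sqrt{265} \approx 16.279 i$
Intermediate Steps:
$l = 0$ ($l = \left(4 - 4\right) \left(-1\right) = 0 \left(-1\right) = 0$)
$C{\left(Z,W \right)} = 0$ ($C{\left(Z,W \right)} = 3 \cdot 0 W 1 = 3 \cdot 0 \cdot 1 = 3 \cdot 0 = 0$)
$k = -265$ ($k = 5 \left(-53\right) = -265$)
$\sqrt{C{\left(g{\left(-12,-13 \right)},-170 \right)} + k} = \sqrt{0 - 265} = \sqrt{-265} = i \sqrt{265}$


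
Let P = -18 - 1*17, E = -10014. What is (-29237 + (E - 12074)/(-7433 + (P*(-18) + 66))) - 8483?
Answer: -254097552/6737 ≈ -37717.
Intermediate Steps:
P = -35 (P = -18 - 17 = -35)
(-29237 + (E - 12074)/(-7433 + (P*(-18) + 66))) - 8483 = (-29237 + (-10014 - 12074)/(-7433 + (-35*(-18) + 66))) - 8483 = (-29237 - 22088/(-7433 + (630 + 66))) - 8483 = (-29237 - 22088/(-7433 + 696)) - 8483 = (-29237 - 22088/(-6737)) - 8483 = (-29237 - 22088*(-1/6737)) - 8483 = (-29237 + 22088/6737) - 8483 = -196947581/6737 - 8483 = -254097552/6737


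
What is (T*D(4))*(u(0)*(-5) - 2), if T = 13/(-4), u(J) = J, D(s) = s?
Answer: 26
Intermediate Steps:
T = -13/4 (T = 13*(-¼) = -13/4 ≈ -3.2500)
(T*D(4))*(u(0)*(-5) - 2) = (-13/4*4)*(0*(-5) - 2) = -13*(0 - 2) = -13*(-2) = 26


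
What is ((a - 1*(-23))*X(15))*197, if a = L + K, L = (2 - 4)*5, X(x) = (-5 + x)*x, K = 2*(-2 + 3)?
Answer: 443250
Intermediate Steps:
K = 2 (K = 2*1 = 2)
X(x) = x*(-5 + x)
L = -10 (L = -2*5 = -10)
a = -8 (a = -10 + 2 = -8)
((a - 1*(-23))*X(15))*197 = ((-8 - 1*(-23))*(15*(-5 + 15)))*197 = ((-8 + 23)*(15*10))*197 = (15*150)*197 = 2250*197 = 443250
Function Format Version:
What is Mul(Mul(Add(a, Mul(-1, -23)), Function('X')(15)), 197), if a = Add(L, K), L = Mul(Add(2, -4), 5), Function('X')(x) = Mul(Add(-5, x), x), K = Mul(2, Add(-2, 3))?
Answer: 443250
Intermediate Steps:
K = 2 (K = Mul(2, 1) = 2)
Function('X')(x) = Mul(x, Add(-5, x))
L = -10 (L = Mul(-2, 5) = -10)
a = -8 (a = Add(-10, 2) = -8)
Mul(Mul(Add(a, Mul(-1, -23)), Function('X')(15)), 197) = Mul(Mul(Add(-8, Mul(-1, -23)), Mul(15, Add(-5, 15))), 197) = Mul(Mul(Add(-8, 23), Mul(15, 10)), 197) = Mul(Mul(15, 150), 197) = Mul(2250, 197) = 443250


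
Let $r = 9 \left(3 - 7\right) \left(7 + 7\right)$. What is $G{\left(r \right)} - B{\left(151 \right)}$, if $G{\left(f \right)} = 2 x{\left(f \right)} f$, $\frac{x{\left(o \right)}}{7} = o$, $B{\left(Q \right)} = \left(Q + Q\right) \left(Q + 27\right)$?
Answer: $3502468$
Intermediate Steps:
$B{\left(Q \right)} = 2 Q \left(27 + Q\right)$
$x{\left(o \right)} = 7 o$
$r = -504$ ($r = 9 \left(\left(-4\right) 14\right) = 9 \left(-56\right) = -504$)
$G{\left(f \right)} = 14 f^{2}$ ($G{\left(f \right)} = 2 \cdot 7 f f = 14 f f = 14 f^{2}$)
$G{\left(r \right)} - B{\left(151 \right)} = 14 \left(-504\right)^{2} - 2 \cdot 151 \left(27 + 151\right) = 14 \cdot 254016 - 2 \cdot 151 \cdot 178 = 3556224 - 53756 = 3502468$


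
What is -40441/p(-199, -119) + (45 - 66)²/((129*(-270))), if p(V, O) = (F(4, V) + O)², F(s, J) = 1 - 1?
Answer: -157200559/54803070 ≈ -2.8685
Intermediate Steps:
F(s, J) = 0
p(V, O) = O² (p(V, O) = (0 + O)² = O²)
-40441/p(-199, -119) + (45 - 66)²/((129*(-270))) = -40441/((-119)²) + (45 - 66)²/((129*(-270))) = -40441/14161 + (-21)²/(-34830) = -40441*1/14161 + 441*(-1/34830) = -40441/14161 - 49/3870 = -157200559/54803070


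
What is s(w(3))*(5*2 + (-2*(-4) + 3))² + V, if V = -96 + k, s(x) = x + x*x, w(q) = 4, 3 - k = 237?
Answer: 8490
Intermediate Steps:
k = -234 (k = 3 - 1*237 = 3 - 237 = -234)
s(x) = x + x²
V = -330 (V = -96 - 234 = -330)
s(w(3))*(5*2 + (-2*(-4) + 3))² + V = (4*(1 + 4))*(5*2 + (-2*(-4) + 3))² - 330 = (4*5)*(10 + (8 + 3))² - 330 = 20*(10 + 11)² - 330 = 20*21² - 330 = 20*441 - 330 = 8820 - 330 = 8490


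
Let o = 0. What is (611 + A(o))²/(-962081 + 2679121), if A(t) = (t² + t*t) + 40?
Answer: 423801/1717040 ≈ 0.24682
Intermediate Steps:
A(t) = 40 + 2*t² (A(t) = (t² + t²) + 40 = 2*t² + 40 = 40 + 2*t²)
(611 + A(o))²/(-962081 + 2679121) = (611 + (40 + 2*0²))²/(-962081 + 2679121) = (611 + (40 + 2*0))²/1717040 = (611 + (40 + 0))²*(1/1717040) = (611 + 40)²*(1/1717040) = 651²*(1/1717040) = 423801*(1/1717040) = 423801/1717040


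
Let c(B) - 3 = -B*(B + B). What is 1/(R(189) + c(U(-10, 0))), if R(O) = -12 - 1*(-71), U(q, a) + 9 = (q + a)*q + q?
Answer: -1/13060 ≈ -7.6570e-5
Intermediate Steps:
U(q, a) = -9 + q + q*(a + q) (U(q, a) = -9 + ((q + a)*q + q) = -9 + ((a + q)*q + q) = -9 + (q*(a + q) + q) = -9 + (q + q*(a + q)) = -9 + q + q*(a + q))
R(O) = 59 (R(O) = -12 + 71 = 59)
c(B) = 3 - 2*B² (c(B) = 3 - B*(B + B) = 3 - B*2*B = 3 - 2*B²)
1/(R(189) + c(U(-10, 0))) = 1/(59 + (3 - 2*(-9 - 10 + (-10)² + 0*(-10))²)) = 1/(59 + (3 - 2*(-9 - 10 + 100 + 0)²)) = 1/(59 + (3 - 2*81²)) = 1/(59 + (3 - 2*6561)) = 1/(59 + (3 - 13122)) = 1/(59 - 13119) = 1/(-13060) = -1/13060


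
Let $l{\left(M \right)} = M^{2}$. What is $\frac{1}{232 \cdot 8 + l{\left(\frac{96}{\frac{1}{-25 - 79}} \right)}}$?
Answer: $\frac{1}{99682112} \approx 1.0032 \cdot 10^{-8}$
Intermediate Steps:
$\frac{1}{232 \cdot 8 + l{\left(\frac{96}{\frac{1}{-25 - 79}} \right)}} = \frac{1}{232 \cdot 8 + \left(\frac{96}{\frac{1}{-25 - 79}}\right)^{2}} = \frac{1}{1856 + \left(\frac{96}{\frac{1}{-104}}\right)^{2}} = \frac{1}{1856 + \left(\frac{96}{- \frac{1}{104}}\right)^{2}} = \frac{1}{1856 + \left(96 \left(-104\right)\right)^{2}} = \frac{1}{1856 + \left(-9984\right)^{2}} = \frac{1}{1856 + 99680256} = \frac{1}{99682112}$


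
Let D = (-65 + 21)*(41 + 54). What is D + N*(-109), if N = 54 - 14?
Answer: -8540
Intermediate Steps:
N = 40
D = -4180 (D = -44*95 = -4180)
D + N*(-109) = -4180 + 40*(-109) = -4180 - 4360 = -8540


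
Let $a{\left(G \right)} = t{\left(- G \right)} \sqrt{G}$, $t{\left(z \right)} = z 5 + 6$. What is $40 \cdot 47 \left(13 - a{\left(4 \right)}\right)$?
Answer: $77080$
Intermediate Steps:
$t{\left(z \right)} = 6 + 5 z$ ($t{\left(z \right)} = 5 z + 6 = 6 + 5 z$)
$a{\left(G \right)} = \sqrt{G} \left(6 - 5 G\right)$ ($a{\left(G \right)} = \left(6 + 5 \left(- G\right)\right) \sqrt{G} = \left(6 - 5 G\right) \sqrt{G} = \sqrt{G} \left(6 - 5 G\right)$)
$40 \cdot 47 \left(13 - a{\left(4 \right)}\right) = 40 \cdot 47 \left(13 - \sqrt{4} \left(6 - 20\right)\right) = 1880 \left(13 - 2 \left(6 - 20\right)\right) = 1880 \left(13 - 2 \left(-14\right)\right) = 1880 \left(13 - -28\right) = 1880 \left(13 + 28\right) = 1880 \cdot 41 = 77080$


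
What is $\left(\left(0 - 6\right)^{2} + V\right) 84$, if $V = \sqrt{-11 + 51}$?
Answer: $3024 + 168 \sqrt{10} \approx 3555.3$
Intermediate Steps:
$V = 2 \sqrt{10}$ ($V = \sqrt{40} = 2 \sqrt{10} \approx 6.3246$)
$\left(\left(0 - 6\right)^{2} + V\right) 84 = \left(\left(0 - 6\right)^{2} + 2 \sqrt{10}\right) 84 = \left(\left(-6\right)^{2} + 2 \sqrt{10}\right) 84 = \left(36 + 2 \sqrt{10}\right) 84 = 3024 + 168 \sqrt{10}$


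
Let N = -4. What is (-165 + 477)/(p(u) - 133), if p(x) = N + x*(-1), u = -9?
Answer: -39/16 ≈ -2.4375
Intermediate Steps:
p(x) = -4 - x (p(x) = -4 + x*(-1) = -4 - x)
(-165 + 477)/(p(u) - 133) = (-165 + 477)/((-4 - 1*(-9)) - 133) = 312/((-4 + 9) - 133) = 312/(5 - 133) = 312/(-128) = 312*(-1/128) = -39/16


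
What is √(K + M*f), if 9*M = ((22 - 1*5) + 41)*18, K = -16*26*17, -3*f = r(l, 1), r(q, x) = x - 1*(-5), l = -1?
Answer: 2*I*√1826 ≈ 85.463*I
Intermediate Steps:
r(q, x) = 5 + x (r(q, x) = x + 5 = 5 + x)
f = -2 (f = -(5 + 1)/3 = -⅓*6 = -2)
K = -7072 (K = -416*17 = -7072)
M = 116 (M = (((22 - 1*5) + 41)*18)/9 = (((22 - 5) + 41)*18)/9 = ((17 + 41)*18)/9 = (58*18)/9 = (⅑)*1044 = 116)
√(K + M*f) = √(-7072 + 116*(-2)) = √(-7072 - 232) = √(-7304) = 2*I*√1826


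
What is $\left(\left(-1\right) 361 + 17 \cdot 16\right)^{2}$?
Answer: $7921$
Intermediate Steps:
$\left(\left(-1\right) 361 + 17 \cdot 16\right)^{2} = \left(-361 + 272\right)^{2} = \left(-89\right)^{2} = 7921$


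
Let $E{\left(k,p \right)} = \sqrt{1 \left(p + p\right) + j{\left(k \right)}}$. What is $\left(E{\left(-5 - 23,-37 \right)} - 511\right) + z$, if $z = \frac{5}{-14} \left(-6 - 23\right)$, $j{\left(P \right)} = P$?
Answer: $- \frac{7009}{14} + i \sqrt{102} \approx -500.64 + 10.1 i$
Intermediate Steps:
$E{\left(k,p \right)} = \sqrt{k + 2 p}$ ($E{\left(k,p \right)} = \sqrt{1 \left(p + p\right) + k} = \sqrt{1 \cdot 2 p + k} = \sqrt{2 p + k} = \sqrt{k + 2 p}$)
$z = \frac{145}{14}$ ($z = 5 \left(- \frac{1}{14}\right) \left(-29\right) = \left(- \frac{5}{14}\right) \left(-29\right) = \frac{145}{14} \approx 10.357$)
$\left(E{\left(-5 - 23,-37 \right)} - 511\right) + z = \left(\sqrt{\left(-5 - 23\right) + 2 \left(-37\right)} - 511\right) + \frac{145}{14} = \left(\sqrt{-28 - 74} - 511\right) + \frac{145}{14} = \left(\sqrt{-102} - 511\right) + \frac{145}{14} = \left(i \sqrt{102} - 511\right) + \frac{145}{14} = \left(-511 + i \sqrt{102}\right) + \frac{145}{14} = - \frac{7009}{14} + i \sqrt{102}$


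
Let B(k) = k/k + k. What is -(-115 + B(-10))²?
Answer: -15376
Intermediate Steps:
B(k) = 1 + k
-(-115 + B(-10))² = -(-115 + (1 - 10))² = -(-115 - 9)² = -1*(-124)² = -1*15376 = -15376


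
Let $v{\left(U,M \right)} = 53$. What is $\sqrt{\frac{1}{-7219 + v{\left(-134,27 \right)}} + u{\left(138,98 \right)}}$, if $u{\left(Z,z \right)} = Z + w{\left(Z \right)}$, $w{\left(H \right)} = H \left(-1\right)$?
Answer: $\frac{i \sqrt{7166}}{7166} \approx 0.011813 i$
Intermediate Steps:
$w{\left(H \right)} = - H$
$u{\left(Z,z \right)} = 0$ ($u{\left(Z,z \right)} = Z - Z = 0$)
$\sqrt{\frac{1}{-7219 + v{\left(-134,27 \right)}} + u{\left(138,98 \right)}} = \sqrt{\frac{1}{-7219 + 53} + 0} = \sqrt{\frac{1}{-7166} + 0} = \sqrt{- \frac{1}{7166} + 0} = \sqrt{- \frac{1}{7166}} = \frac{i \sqrt{7166}}{7166}$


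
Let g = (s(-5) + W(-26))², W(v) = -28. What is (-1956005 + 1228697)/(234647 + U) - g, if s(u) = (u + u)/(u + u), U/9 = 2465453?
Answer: -4086905526/5605931 ≈ -729.03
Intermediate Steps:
U = 22189077 (U = 9*2465453 = 22189077)
s(u) = 1 (s(u) = (2*u)/((2*u)) = (2*u)*(1/(2*u)) = 1)
g = 729 (g = (1 - 28)² = (-27)² = 729)
(-1956005 + 1228697)/(234647 + U) - g = (-1956005 + 1228697)/(234647 + 22189077) - 1*729 = -727308/22423724 - 729 = -727308*1/22423724 - 729 = -181827/5605931 - 729 = -4086905526/5605931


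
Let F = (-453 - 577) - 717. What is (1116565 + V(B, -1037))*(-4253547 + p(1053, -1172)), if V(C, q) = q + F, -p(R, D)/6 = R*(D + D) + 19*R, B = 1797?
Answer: 11623199101143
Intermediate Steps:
F = -1747 (F = -1030 - 717 = -1747)
p(R, D) = -114*R - 12*D*R (p(R, D) = -6*(R*(D + D) + 19*R) = -6*(R*(2*D) + 19*R) = -6*(2*D*R + 19*R) = -6*(19*R + 2*D*R) = -114*R - 12*D*R)
V(C, q) = -1747 + q (V(C, q) = q - 1747 = -1747 + q)
(1116565 + V(B, -1037))*(-4253547 + p(1053, -1172)) = (1116565 + (-1747 - 1037))*(-4253547 - 6*1053*(19 + 2*(-1172))) = (1116565 - 2784)*(-4253547 - 6*1053*(19 - 2344)) = 1113781*(-4253547 - 6*1053*(-2325)) = 1113781*(-4253547 + 14689350) = 1113781*10435803 = 11623199101143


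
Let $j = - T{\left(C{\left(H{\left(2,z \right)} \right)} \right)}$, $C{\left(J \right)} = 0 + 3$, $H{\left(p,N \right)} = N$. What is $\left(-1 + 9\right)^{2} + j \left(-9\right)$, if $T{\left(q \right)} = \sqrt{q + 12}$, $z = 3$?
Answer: $64 + 9 \sqrt{15} \approx 98.857$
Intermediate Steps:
$C{\left(J \right)} = 3$
$T{\left(q \right)} = \sqrt{12 + q}$
$j = - \sqrt{15}$ ($j = - \sqrt{12 + 3} = - \sqrt{15} \approx -3.873$)
$\left(-1 + 9\right)^{2} + j \left(-9\right) = \left(-1 + 9\right)^{2} + - \sqrt{15} \left(-9\right) = 8^{2} + 9 \sqrt{15} = 64 + 9 \sqrt{15}$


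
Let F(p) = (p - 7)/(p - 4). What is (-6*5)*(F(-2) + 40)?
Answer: -1245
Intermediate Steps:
F(p) = (-7 + p)/(-4 + p)
(-6*5)*(F(-2) + 40) = (-6*5)*((-7 - 2)/(-4 - 2) + 40) = -30*(-9/(-6) + 40) = -30*(-⅙*(-9) + 40) = -30*(3/2 + 40) = -30*83/2 = -1245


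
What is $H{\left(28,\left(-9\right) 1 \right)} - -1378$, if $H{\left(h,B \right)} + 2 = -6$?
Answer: $1370$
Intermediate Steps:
$H{\left(h,B \right)} = -8$ ($H{\left(h,B \right)} = -2 - 6 = -8$)
$H{\left(28,\left(-9\right) 1 \right)} - -1378 = -8 - -1378 = -8 + 1378 = 1370$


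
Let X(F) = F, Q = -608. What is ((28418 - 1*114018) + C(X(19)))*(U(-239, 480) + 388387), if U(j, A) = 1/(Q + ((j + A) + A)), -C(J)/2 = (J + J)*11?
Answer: -3793480003152/113 ≈ -3.3571e+10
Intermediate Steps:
C(J) = -44*J (C(J) = -2*(J + J)*11 = -2*2*J*11 = -44*J)
U(j, A) = 1/(-608 + j + 2*A) (U(j, A) = 1/(-608 + ((j + A) + A)) = 1/(-608 + ((A + j) + A)) = 1/(-608 + (j + 2*A)) = 1/(-608 + j + 2*A))
((28418 - 1*114018) + C(X(19)))*(U(-239, 480) + 388387) = ((28418 - 1*114018) - 44*19)*(1/(-608 - 239 + 2*480) + 388387) = ((28418 - 114018) - 836)*(1/(-608 - 239 + 960) + 388387) = (-85600 - 836)*(1/113 + 388387) = -86436*(1/113 + 388387) = -86436*43887732/113 = -3793480003152/113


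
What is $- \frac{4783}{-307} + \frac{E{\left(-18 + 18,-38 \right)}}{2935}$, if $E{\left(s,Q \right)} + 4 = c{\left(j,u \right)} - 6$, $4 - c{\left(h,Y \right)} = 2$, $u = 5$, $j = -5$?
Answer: $\frac{14035649}{901045} \approx 15.577$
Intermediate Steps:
$c{\left(h,Y \right)} = 2$ ($c{\left(h,Y \right)} = 4 - 2 = 2$)
$E{\left(s,Q \right)} = -8$ ($E{\left(s,Q \right)} = -4 + \left(2 - 6\right) = -4 - 4 = -8$)
$- \frac{4783}{-307} + \frac{E{\left(-18 + 18,-38 \right)}}{2935} = - \frac{4783}{-307} - \frac{8}{2935} = \left(-4783\right) \left(- \frac{1}{307}\right) - \frac{8}{2935} = \frac{4783}{307} - \frac{8}{2935} = \frac{14035649}{901045}$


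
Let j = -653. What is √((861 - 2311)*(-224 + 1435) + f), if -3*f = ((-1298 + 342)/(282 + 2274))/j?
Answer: I*√305731526197261821/417267 ≈ 1325.1*I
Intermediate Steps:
f = -239/1251801 (f = -(-1298 + 342)/(282 + 2274)/(3*(-653)) = -(-956/2556)*(-1)/(3*653) = -(-956*1/2556)*(-1)/(3*653) = -(-239)*(-1)/(1917*653) = -⅓*239/417267 = -239/1251801 ≈ -0.00019092)
√((861 - 2311)*(-224 + 1435) + f) = √((861 - 2311)*(-224 + 1435) - 239/1251801) = √(-1450*1211 - 239/1251801) = √(-1755950 - 239/1251801) = √(-2198099966189/1251801) = I*√305731526197261821/417267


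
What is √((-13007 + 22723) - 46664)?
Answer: 2*I*√9237 ≈ 192.22*I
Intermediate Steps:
√((-13007 + 22723) - 46664) = √(9716 - 46664) = √(-36948) = 2*I*√9237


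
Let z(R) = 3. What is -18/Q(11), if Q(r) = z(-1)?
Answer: -6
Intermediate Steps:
Q(r) = 3
-18/Q(11) = -18/3 = (⅓)*(-18) = -6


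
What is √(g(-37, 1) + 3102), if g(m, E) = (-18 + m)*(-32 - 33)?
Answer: √6677 ≈ 81.713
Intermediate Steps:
g(m, E) = 1170 - 65*m (g(m, E) = (-18 + m)*(-65) = 1170 - 65*m)
√(g(-37, 1) + 3102) = √((1170 - 65*(-37)) + 3102) = √((1170 + 2405) + 3102) = √(3575 + 3102) = √6677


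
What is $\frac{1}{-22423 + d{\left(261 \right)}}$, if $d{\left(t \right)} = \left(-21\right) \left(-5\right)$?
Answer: $- \frac{1}{22318} \approx -4.4807 \cdot 10^{-5}$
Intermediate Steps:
$d{\left(t \right)} = 105$
$\frac{1}{-22423 + d{\left(261 \right)}} = \frac{1}{-22423 + 105} = \frac{1}{-22318} = - \frac{1}{22318}$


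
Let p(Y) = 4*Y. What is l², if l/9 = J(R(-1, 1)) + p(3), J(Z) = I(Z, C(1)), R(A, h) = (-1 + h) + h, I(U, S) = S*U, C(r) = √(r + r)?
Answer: 11826 + 1944*√2 ≈ 14575.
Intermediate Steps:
C(r) = √2*√r (C(r) = √(2*r) = √2*√r)
R(A, h) = -1 + 2*h
J(Z) = Z*√2 (J(Z) = (√2*√1)*Z = (√2*1)*Z = √2*Z = Z*√2)
l = 108 + 9*√2 (l = 9*((-1 + 2*1)*√2 + 4*3) = 9*((-1 + 2)*√2 + 12) = 9*(1*√2 + 12) = 9*(√2 + 12) = 9*(12 + √2) = 108 + 9*√2 ≈ 120.73)
l² = (108 + 9*√2)²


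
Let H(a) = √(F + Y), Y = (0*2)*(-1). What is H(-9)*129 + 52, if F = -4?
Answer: 52 + 258*I ≈ 52.0 + 258.0*I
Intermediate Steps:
Y = 0 (Y = 0*(-1) = 0)
H(a) = 2*I (H(a) = √(-4 + 0) = √(-4) = 2*I)
H(-9)*129 + 52 = (2*I)*129 + 52 = 258*I + 52 = 52 + 258*I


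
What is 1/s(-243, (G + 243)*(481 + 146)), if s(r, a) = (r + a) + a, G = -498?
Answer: -1/320013 ≈ -3.1249e-6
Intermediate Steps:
s(r, a) = r + 2*a (s(r, a) = (a + r) + a = r + 2*a)
1/s(-243, (G + 243)*(481 + 146)) = 1/(-243 + 2*((-498 + 243)*(481 + 146))) = 1/(-243 + 2*(-255*627)) = 1/(-243 + 2*(-159885)) = 1/(-243 - 319770) = 1/(-320013) = -1/320013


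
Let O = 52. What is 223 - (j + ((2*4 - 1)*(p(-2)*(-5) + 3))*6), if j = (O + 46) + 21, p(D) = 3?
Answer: 608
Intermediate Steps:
j = 119 (j = (52 + 46) + 21 = 98 + 21 = 119)
223 - (j + ((2*4 - 1)*(p(-2)*(-5) + 3))*6) = 223 - (119 + ((2*4 - 1)*(3*(-5) + 3))*6) = 223 - (119 + ((8 - 1)*(-15 + 3))*6) = 223 - (119 + (7*(-12))*6) = 223 - (119 - 84*6) = 223 - (119 - 504) = 223 - 1*(-385) = 223 + 385 = 608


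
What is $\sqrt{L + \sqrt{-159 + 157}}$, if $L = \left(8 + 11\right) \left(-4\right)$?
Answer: $\sqrt{-76 + i \sqrt{2}} \approx 0.08111 + 8.7182 i$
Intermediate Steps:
$L = -76$ ($L = 19 \left(-4\right) = -76$)
$\sqrt{L + \sqrt{-159 + 157}} = \sqrt{-76 + \sqrt{-159 + 157}} = \sqrt{-76 + \sqrt{-2}} = \sqrt{-76 + i \sqrt{2}}$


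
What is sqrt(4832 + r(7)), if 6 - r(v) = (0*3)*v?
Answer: sqrt(4838) ≈ 69.556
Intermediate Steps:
r(v) = 6 (r(v) = 6 - 0*3*v = 6 - 0*v = 6 - 1*0 = 6 + 0 = 6)
sqrt(4832 + r(7)) = sqrt(4832 + 6) = sqrt(4838)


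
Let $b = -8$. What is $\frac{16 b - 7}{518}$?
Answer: $- \frac{135}{518} \approx -0.26062$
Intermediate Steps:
$\frac{16 b - 7}{518} = \frac{16 \left(-8\right) - 7}{518} = \left(-128 - 7\right) \frac{1}{518} = \left(-135\right) \frac{1}{518} = - \frac{135}{518}$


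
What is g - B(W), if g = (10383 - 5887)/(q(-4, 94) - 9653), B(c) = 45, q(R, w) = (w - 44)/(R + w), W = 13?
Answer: -493713/10859 ≈ -45.466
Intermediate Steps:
q(R, w) = (-44 + w)/(R + w)
g = -5058/10859 (g = (10383 - 5887)/((-44 + 94)/(-4 + 94) - 9653) = 4496/(50/90 - 9653) = 4496/((1/90)*50 - 9653) = 4496/(5/9 - 9653) = 4496/(-86872/9) = 4496*(-9/86872) = -5058/10859 ≈ -0.46579)
g - B(W) = -5058/10859 - 1*45 = -5058/10859 - 45 = -493713/10859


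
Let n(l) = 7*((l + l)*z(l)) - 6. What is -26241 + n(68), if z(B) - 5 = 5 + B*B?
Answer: 4385321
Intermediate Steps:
z(B) = 10 + B**2 (z(B) = 5 + (5 + B*B) = 5 + (5 + B**2) = 10 + B**2)
n(l) = -6 + 14*l*(10 + l**2) (n(l) = 7*((l + l)*(10 + l**2)) - 6 = 7*((2*l)*(10 + l**2)) - 6 = 7*(2*l*(10 + l**2)) - 6 = 14*l*(10 + l**2) - 6 = -6 + 14*l*(10 + l**2))
-26241 + n(68) = -26241 + (-6 + 14*68**3 + 140*68) = -26241 + (-6 + 14*314432 + 9520) = -26241 + (-6 + 4402048 + 9520) = -26241 + 4411562 = 4385321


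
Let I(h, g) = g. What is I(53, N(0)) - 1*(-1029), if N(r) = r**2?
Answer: 1029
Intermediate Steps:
I(53, N(0)) - 1*(-1029) = 0**2 - 1*(-1029) = 0 + 1029 = 1029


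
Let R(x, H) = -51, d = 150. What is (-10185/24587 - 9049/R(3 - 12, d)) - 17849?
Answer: -22159553185/1253937 ≈ -17672.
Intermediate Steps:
(-10185/24587 - 9049/R(3 - 12, d)) - 17849 = (-10185/24587 - 9049/(-51)) - 17849 = (-10185*1/24587 - 9049*(-1/51)) - 17849 = (-10185/24587 + 9049/51) - 17849 = 221968328/1253937 - 17849 = -22159553185/1253937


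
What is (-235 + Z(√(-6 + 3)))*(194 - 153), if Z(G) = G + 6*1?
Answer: -9389 + 41*I*√3 ≈ -9389.0 + 71.014*I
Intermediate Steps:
Z(G) = 6 + G (Z(G) = G + 6 = 6 + G)
(-235 + Z(√(-6 + 3)))*(194 - 153) = (-235 + (6 + √(-6 + 3)))*(194 - 153) = (-235 + (6 + √(-3)))*41 = (-235 + (6 + I*√3))*41 = (-229 + I*√3)*41 = -9389 + 41*I*√3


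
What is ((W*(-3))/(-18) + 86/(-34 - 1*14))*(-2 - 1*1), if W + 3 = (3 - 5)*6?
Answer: 103/8 ≈ 12.875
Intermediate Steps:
W = -15 (W = -3 + (3 - 5)*6 = -3 - 2*6 = -3 - 12 = -15)
((W*(-3))/(-18) + 86/(-34 - 1*14))*(-2 - 1*1) = (-15*(-3)/(-18) + 86/(-34 - 1*14))*(-2 - 1*1) = (45*(-1/18) + 86/(-34 - 14))*(-2 - 1) = (-5/2 + 86/(-48))*(-3) = (-5/2 + 86*(-1/48))*(-3) = (-5/2 - 43/24)*(-3) = -103/24*(-3) = 103/8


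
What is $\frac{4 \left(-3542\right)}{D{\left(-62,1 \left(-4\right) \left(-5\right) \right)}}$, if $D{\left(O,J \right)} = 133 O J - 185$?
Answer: $\frac{14168}{165105} \approx 0.085812$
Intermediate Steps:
$D{\left(O,J \right)} = -185 + 133 J O$ ($D{\left(O,J \right)} = 133 J O - 185 = -185 + 133 J O$)
$\frac{4 \left(-3542\right)}{D{\left(-62,1 \left(-4\right) \left(-5\right) \right)}} = \frac{4 \left(-3542\right)}{-185 + 133 \cdot 1 \left(-4\right) \left(-5\right) \left(-62\right)} = - \frac{14168}{-185 + 133 \left(\left(-4\right) \left(-5\right)\right) \left(-62\right)} = - \frac{14168}{-185 + 133 \cdot 20 \left(-62\right)} = - \frac{14168}{-185 - 164920} = - \frac{14168}{-165105} = \left(-14168\right) \left(- \frac{1}{165105}\right) = \frac{14168}{165105}$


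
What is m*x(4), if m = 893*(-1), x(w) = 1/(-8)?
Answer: 893/8 ≈ 111.63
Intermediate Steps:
x(w) = -⅛
m = -893
m*x(4) = -893*(-⅛) = 893/8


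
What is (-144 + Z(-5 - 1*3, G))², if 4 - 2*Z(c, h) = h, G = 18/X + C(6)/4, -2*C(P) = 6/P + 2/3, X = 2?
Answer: 49378729/2304 ≈ 21432.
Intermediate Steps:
C(P) = -⅓ - 3/P (C(P) = -(6/P + 2/3)/2 = -(6/P + 2*(⅓))/2 = -(6/P + ⅔)/2 = -(⅔ + 6/P)/2 = -⅓ - 3/P)
G = 211/24 (G = 18/2 + ((⅓)*(-9 - 1*6)/6)/4 = 18*(½) + ((⅓)*(⅙)*(-9 - 6))*(¼) = 9 + ((⅓)*(⅙)*(-15))*(¼) = 9 - ⅚*¼ = 9 - 5/24 = 211/24 ≈ 8.7917)
Z(c, h) = 2 - h/2
(-144 + Z(-5 - 1*3, G))² = (-144 + (2 - ½*211/24))² = (-144 + (2 - 211/48))² = (-144 - 115/48)² = (-7027/48)² = 49378729/2304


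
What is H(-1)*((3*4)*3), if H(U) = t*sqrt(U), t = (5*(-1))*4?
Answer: -720*I ≈ -720.0*I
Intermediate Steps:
t = -20 (t = -5*4 = -20)
H(U) = -20*sqrt(U)
H(-1)*((3*4)*3) = (-20*I)*((3*4)*3) = (-20*I)*(12*3) = -20*I*36 = -720*I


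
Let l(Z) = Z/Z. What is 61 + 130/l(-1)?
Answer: 191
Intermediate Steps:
l(Z) = 1
61 + 130/l(-1) = 61 + 130/1 = 61 + 130*1 = 61 + 130 = 191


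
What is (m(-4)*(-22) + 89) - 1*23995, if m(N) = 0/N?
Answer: -23906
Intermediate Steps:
m(N) = 0
(m(-4)*(-22) + 89) - 1*23995 = (0*(-22) + 89) - 1*23995 = (0 + 89) - 23995 = 89 - 23995 = -23906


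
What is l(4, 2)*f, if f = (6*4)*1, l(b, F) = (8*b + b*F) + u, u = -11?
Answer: 696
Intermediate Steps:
l(b, F) = -11 + 8*b + F*b (l(b, F) = (8*b + b*F) - 11 = (8*b + F*b) - 11 = -11 + 8*b + F*b)
f = 24 (f = 24*1 = 24)
l(4, 2)*f = (-11 + 8*4 + 2*4)*24 = (-11 + 32 + 8)*24 = 29*24 = 696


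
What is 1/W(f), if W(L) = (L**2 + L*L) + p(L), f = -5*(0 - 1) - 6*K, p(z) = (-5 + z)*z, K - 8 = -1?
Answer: 1/4292 ≈ 0.00023299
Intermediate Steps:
K = 7 (K = 8 - 1 = 7)
p(z) = z*(-5 + z)
f = -37 (f = -5*(0 - 1) - 6*7 = -5*(-1) - 42 = 5 - 42 = -37)
W(L) = 2*L**2 + L*(-5 + L) (W(L) = (L**2 + L*L) + L*(-5 + L) = (L**2 + L**2) + L*(-5 + L) = 2*L**2 + L*(-5 + L))
1/W(f) = 1/(-37*(-5 + 3*(-37))) = 1/(-37*(-5 - 111)) = 1/(-37*(-116)) = 1/4292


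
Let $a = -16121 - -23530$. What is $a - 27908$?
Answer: $-20499$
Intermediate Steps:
$a = 7409$ ($a = -16121 + 23530 = 7409$)
$a - 27908 = 7409 - 27908 = -20499$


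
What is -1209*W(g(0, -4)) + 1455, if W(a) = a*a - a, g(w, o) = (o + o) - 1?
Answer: -107355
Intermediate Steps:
g(w, o) = -1 + 2*o (g(w, o) = 2*o - 1 = -1 + 2*o)
W(a) = a**2 - a
-1209*W(g(0, -4)) + 1455 = -1209*(-1 + 2*(-4))*(-1 + (-1 + 2*(-4))) + 1455 = -1209*(-1 - 8)*(-1 + (-1 - 8)) + 1455 = -(-10881)*(-1 - 9) + 1455 = -(-10881)*(-10) + 1455 = -1209*90 + 1455 = -108810 + 1455 = -107355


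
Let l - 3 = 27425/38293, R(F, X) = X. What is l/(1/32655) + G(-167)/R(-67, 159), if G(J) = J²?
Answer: 739930955557/6088587 ≈ 1.2153e+5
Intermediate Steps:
l = 142304/38293 (l = 3 + 27425/38293 = 142304/38293 ≈ 3.7162)
l/(1/32655) + G(-167)/R(-67, 159) = 142304/(38293*(1/32655)) + (-167)²/159 = 142304/(38293*(1/32655)) + 27889*(1/159) = (142304/38293)*32655 + 27889/159 = 4646937120/38293 + 27889/159 = 739930955557/6088587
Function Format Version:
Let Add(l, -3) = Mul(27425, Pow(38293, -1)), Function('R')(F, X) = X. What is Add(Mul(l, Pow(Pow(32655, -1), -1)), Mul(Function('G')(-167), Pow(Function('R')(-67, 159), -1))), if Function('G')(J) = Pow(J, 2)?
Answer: Rational(739930955557, 6088587) ≈ 1.2153e+5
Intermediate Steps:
l = Rational(142304, 38293) (l = Add(3, Mul(27425, Pow(38293, -1))) = Add(3, Mul(27425, Rational(1, 38293))) = Add(3, Rational(27425, 38293)) = Rational(142304, 38293) ≈ 3.7162)
Add(Mul(l, Pow(Pow(32655, -1), -1)), Mul(Function('G')(-167), Pow(Function('R')(-67, 159), -1))) = Add(Mul(Rational(142304, 38293), Pow(Pow(32655, -1), -1)), Mul(Pow(-167, 2), Pow(159, -1))) = Add(Mul(Rational(142304, 38293), Pow(Rational(1, 32655), -1)), Mul(27889, Rational(1, 159))) = Add(Mul(Rational(142304, 38293), 32655), Rational(27889, 159)) = Add(Rational(4646937120, 38293), Rational(27889, 159)) = Rational(739930955557, 6088587)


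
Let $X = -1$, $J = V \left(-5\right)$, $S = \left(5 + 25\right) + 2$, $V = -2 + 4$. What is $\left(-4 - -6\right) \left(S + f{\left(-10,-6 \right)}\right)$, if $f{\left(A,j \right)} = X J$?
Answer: $84$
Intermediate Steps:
$V = 2$
$S = 32$ ($S = 30 + 2 = 32$)
$J = -10$ ($J = 2 \left(-5\right) = -10$)
$f{\left(A,j \right)} = 10$ ($f{\left(A,j \right)} = \left(-1\right) \left(-10\right) = 10$)
$\left(-4 - -6\right) \left(S + f{\left(-10,-6 \right)}\right) = \left(-4 - -6\right) \left(32 + 10\right) = \left(-4 + 6\right) 42 = 2 \cdot 42 = 84$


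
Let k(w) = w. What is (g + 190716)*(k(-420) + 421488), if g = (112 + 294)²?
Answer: 149711569536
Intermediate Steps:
g = 164836 (g = 406² = 164836)
(g + 190716)*(k(-420) + 421488) = (164836 + 190716)*(-420 + 421488) = 355552*421068 = 149711569536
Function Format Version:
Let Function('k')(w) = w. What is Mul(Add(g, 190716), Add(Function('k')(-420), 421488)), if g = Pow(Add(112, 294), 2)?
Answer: 149711569536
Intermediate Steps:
g = 164836 (g = Pow(406, 2) = 164836)
Mul(Add(g, 190716), Add(Function('k')(-420), 421488)) = Mul(Add(164836, 190716), Add(-420, 421488)) = Mul(355552, 421068) = 149711569536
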